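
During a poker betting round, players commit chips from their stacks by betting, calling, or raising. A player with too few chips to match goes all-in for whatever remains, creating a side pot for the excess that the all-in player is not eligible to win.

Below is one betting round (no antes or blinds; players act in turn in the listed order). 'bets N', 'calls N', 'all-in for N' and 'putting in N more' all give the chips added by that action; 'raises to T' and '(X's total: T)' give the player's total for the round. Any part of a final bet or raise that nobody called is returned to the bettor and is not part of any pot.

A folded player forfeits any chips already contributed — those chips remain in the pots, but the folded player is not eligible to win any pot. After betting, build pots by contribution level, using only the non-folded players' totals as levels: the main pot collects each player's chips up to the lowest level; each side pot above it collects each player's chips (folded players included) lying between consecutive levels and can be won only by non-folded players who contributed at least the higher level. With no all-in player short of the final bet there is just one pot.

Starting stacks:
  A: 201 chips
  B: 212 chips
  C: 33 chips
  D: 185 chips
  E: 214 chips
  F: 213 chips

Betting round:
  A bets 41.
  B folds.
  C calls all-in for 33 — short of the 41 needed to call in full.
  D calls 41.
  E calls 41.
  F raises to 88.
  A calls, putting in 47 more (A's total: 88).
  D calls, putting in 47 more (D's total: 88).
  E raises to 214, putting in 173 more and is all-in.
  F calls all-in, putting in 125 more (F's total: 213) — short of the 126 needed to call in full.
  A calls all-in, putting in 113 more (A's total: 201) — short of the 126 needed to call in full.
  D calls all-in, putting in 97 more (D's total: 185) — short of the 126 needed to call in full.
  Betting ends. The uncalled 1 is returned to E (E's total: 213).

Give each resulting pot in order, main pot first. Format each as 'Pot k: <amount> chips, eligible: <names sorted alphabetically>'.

Pot 1: 165 chips, eligible: A, C, D, E, F
Pot 2: 608 chips, eligible: A, D, E, F
Pot 3: 48 chips, eligible: A, E, F
Pot 4: 24 chips, eligible: E, F

Derivation:
Contributions (after 1 returned to E): A=201, C=33, D=185, E=213, F=213
Folded: B
Pot levels (distinct totals of non-folded players): 33, 185, 201, 213
Layer 1-33: 33 each from A, C, D, E, F = 33*5 = 165 chips; eligible A, C, D, E, F
Layer 34-185: 152 each from A, D, E, F = 152*4 = 608 chips; eligible A, D, E, F
Layer 186-201: 16 each from A, E, F = 16*3 = 48 chips; eligible A, E, F
Layer 202-213: 12 each from E, F = 12*2 = 24 chips; eligible E, F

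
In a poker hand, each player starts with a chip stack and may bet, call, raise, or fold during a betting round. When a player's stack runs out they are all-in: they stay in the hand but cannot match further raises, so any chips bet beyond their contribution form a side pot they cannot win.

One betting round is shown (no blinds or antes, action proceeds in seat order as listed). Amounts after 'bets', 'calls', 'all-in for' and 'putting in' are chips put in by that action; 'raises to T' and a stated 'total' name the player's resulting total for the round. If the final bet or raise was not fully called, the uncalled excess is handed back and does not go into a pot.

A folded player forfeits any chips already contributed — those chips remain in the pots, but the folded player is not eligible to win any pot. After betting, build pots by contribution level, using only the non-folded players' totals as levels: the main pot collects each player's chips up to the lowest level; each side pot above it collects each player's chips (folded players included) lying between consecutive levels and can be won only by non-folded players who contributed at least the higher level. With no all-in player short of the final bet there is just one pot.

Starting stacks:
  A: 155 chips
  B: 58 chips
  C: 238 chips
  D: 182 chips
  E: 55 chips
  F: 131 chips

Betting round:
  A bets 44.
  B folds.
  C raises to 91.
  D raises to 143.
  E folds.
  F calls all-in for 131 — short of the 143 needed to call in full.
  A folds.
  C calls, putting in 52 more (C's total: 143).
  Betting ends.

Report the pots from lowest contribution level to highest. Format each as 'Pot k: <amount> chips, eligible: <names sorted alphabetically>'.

Contributions: A=44, C=143, D=143, F=131
Folded: A, B, E
Pot levels (distinct totals of non-folded players): 131, 143
Layer 1-131: A 44 + C 131 + D 131 + F 131 = 437 chips; eligible C, D, F
Layer 132-143: 12 each from C, D = 12*2 = 24 chips; eligible C, D

Pot 1: 437 chips, eligible: C, D, F
Pot 2: 24 chips, eligible: C, D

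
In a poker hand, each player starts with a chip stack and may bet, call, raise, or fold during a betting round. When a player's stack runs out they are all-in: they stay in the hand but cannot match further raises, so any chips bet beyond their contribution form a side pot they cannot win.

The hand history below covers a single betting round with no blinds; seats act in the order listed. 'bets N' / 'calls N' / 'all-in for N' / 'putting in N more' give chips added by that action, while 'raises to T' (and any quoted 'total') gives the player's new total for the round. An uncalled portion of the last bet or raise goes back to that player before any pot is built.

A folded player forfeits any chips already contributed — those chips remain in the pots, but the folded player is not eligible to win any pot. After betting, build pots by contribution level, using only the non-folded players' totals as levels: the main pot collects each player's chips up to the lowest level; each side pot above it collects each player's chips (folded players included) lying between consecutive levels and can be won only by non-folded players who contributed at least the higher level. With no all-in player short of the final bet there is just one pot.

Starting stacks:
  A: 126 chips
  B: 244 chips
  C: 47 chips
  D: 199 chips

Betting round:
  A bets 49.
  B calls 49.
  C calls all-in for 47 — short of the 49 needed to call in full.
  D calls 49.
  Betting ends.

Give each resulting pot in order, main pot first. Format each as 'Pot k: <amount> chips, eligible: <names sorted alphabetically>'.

Pot 1: 188 chips, eligible: A, B, C, D
Pot 2: 6 chips, eligible: A, B, D

Derivation:
Contributions: A=49, B=49, C=47, D=49
Pot levels (distinct totals of non-folded players): 47, 49
Layer 1-47: 47 each from A, B, C, D = 47*4 = 188 chips; eligible A, B, C, D
Layer 48-49: 2 each from A, B, D = 2*3 = 6 chips; eligible A, B, D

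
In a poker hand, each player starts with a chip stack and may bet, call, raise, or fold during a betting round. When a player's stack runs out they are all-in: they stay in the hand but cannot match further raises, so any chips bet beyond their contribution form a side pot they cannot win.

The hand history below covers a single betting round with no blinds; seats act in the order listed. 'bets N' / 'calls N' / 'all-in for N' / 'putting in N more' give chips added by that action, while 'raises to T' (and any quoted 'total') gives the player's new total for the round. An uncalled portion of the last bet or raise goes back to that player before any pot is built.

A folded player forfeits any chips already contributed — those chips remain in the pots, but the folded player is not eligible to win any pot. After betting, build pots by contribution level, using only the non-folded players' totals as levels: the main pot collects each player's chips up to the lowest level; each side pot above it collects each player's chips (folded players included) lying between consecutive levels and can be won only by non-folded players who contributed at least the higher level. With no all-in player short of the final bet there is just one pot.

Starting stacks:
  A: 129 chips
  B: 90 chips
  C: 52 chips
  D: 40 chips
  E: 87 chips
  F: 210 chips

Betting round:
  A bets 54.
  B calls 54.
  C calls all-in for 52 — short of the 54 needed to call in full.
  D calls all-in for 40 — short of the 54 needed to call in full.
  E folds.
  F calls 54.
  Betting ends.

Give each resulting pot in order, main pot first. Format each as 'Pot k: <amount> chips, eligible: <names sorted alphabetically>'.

Contributions: A=54, B=54, C=52, D=40, F=54
Folded: E
Pot levels (distinct totals of non-folded players): 40, 52, 54
Layer 1-40: 40 each from A, B, C, D, F = 40*5 = 200 chips; eligible A, B, C, D, F
Layer 41-52: 12 each from A, B, C, F = 12*4 = 48 chips; eligible A, B, C, F
Layer 53-54: 2 each from A, B, F = 2*3 = 6 chips; eligible A, B, F

Pot 1: 200 chips, eligible: A, B, C, D, F
Pot 2: 48 chips, eligible: A, B, C, F
Pot 3: 6 chips, eligible: A, B, F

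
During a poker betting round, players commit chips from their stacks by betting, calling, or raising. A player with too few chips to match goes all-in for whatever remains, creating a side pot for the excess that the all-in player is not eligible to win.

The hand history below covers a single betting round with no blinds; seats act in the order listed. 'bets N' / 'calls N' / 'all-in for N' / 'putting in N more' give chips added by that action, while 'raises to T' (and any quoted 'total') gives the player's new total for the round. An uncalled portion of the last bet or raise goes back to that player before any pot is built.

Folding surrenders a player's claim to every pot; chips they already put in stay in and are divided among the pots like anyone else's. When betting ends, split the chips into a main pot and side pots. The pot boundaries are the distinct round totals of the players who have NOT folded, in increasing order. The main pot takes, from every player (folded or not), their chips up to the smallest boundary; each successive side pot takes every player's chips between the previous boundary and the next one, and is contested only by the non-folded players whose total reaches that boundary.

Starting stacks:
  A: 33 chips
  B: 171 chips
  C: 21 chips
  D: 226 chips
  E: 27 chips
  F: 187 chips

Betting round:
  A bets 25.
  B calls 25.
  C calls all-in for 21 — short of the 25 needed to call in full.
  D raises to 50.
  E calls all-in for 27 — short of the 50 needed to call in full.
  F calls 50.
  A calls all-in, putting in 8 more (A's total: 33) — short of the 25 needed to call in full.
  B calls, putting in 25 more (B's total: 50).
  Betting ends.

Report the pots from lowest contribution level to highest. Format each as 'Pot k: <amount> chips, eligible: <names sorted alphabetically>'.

Pot 1: 126 chips, eligible: A, B, C, D, E, F
Pot 2: 30 chips, eligible: A, B, D, E, F
Pot 3: 24 chips, eligible: A, B, D, F
Pot 4: 51 chips, eligible: B, D, F

Derivation:
Contributions: A=33, B=50, C=21, D=50, E=27, F=50
Pot levels (distinct totals of non-folded players): 21, 27, 33, 50
Layer 1-21: 21 each from A, B, C, D, E, F = 21*6 = 126 chips; eligible A, B, C, D, E, F
Layer 22-27: 6 each from A, B, D, E, F = 6*5 = 30 chips; eligible A, B, D, E, F
Layer 28-33: 6 each from A, B, D, F = 6*4 = 24 chips; eligible A, B, D, F
Layer 34-50: 17 each from B, D, F = 17*3 = 51 chips; eligible B, D, F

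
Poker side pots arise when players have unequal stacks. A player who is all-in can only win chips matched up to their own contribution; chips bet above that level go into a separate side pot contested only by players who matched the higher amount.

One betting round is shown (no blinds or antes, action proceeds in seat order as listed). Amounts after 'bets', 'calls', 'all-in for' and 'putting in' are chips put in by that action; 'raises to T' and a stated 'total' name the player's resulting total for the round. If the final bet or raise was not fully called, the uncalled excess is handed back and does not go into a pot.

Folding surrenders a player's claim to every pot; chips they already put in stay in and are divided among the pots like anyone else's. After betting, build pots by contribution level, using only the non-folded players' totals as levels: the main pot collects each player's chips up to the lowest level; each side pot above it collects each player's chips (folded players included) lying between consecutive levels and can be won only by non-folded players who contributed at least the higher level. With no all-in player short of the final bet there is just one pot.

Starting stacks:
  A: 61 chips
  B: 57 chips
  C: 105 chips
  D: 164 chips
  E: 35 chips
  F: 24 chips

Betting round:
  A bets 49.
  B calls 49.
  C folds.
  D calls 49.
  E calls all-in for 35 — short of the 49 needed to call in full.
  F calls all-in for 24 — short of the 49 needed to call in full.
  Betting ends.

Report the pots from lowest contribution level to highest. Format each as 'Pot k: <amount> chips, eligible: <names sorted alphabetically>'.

Pot 1: 120 chips, eligible: A, B, D, E, F
Pot 2: 44 chips, eligible: A, B, D, E
Pot 3: 42 chips, eligible: A, B, D

Derivation:
Contributions: A=49, B=49, D=49, E=35, F=24
Folded: C
Pot levels (distinct totals of non-folded players): 24, 35, 49
Layer 1-24: 24 each from A, B, D, E, F = 24*5 = 120 chips; eligible A, B, D, E, F
Layer 25-35: 11 each from A, B, D, E = 11*4 = 44 chips; eligible A, B, D, E
Layer 36-49: 14 each from A, B, D = 14*3 = 42 chips; eligible A, B, D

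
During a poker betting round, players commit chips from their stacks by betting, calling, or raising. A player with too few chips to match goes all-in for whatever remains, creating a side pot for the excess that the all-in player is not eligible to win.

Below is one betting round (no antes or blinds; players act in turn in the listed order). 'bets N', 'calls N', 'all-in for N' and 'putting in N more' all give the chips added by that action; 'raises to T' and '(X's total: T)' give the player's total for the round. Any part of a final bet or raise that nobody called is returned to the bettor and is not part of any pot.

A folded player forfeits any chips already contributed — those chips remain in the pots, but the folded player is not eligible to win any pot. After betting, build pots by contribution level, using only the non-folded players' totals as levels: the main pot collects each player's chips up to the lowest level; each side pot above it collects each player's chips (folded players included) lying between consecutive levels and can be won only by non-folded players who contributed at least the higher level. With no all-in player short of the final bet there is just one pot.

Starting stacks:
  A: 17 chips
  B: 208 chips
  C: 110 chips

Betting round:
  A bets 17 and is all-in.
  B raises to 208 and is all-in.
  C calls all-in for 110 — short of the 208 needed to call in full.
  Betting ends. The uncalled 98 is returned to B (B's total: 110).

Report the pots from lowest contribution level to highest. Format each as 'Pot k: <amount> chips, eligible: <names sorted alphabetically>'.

Pot 1: 51 chips, eligible: A, B, C
Pot 2: 186 chips, eligible: B, C

Derivation:
Contributions (after 98 returned to B): A=17, B=110, C=110
Pot levels (distinct totals of non-folded players): 17, 110
Layer 1-17: 17 each from A, B, C = 17*3 = 51 chips; eligible A, B, C
Layer 18-110: 93 each from B, C = 93*2 = 186 chips; eligible B, C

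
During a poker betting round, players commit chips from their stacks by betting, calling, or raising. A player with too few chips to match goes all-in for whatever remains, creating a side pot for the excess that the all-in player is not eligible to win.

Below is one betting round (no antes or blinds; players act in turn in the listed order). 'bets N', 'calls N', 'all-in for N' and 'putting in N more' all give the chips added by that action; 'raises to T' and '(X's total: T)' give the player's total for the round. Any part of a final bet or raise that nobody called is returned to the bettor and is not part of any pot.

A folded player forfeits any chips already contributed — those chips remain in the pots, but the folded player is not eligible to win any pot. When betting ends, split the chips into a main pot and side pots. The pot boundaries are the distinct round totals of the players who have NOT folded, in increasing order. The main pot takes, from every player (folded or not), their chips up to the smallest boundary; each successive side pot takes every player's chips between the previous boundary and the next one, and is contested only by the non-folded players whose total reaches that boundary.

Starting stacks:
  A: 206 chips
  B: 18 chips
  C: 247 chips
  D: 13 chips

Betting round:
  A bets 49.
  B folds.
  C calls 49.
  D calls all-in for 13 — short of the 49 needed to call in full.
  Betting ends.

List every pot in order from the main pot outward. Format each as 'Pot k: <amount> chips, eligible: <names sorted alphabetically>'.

Pot 1: 39 chips, eligible: A, C, D
Pot 2: 72 chips, eligible: A, C

Derivation:
Contributions: A=49, C=49, D=13
Folded: B
Pot levels (distinct totals of non-folded players): 13, 49
Layer 1-13: 13 each from A, C, D = 13*3 = 39 chips; eligible A, C, D
Layer 14-49: 36 each from A, C = 36*2 = 72 chips; eligible A, C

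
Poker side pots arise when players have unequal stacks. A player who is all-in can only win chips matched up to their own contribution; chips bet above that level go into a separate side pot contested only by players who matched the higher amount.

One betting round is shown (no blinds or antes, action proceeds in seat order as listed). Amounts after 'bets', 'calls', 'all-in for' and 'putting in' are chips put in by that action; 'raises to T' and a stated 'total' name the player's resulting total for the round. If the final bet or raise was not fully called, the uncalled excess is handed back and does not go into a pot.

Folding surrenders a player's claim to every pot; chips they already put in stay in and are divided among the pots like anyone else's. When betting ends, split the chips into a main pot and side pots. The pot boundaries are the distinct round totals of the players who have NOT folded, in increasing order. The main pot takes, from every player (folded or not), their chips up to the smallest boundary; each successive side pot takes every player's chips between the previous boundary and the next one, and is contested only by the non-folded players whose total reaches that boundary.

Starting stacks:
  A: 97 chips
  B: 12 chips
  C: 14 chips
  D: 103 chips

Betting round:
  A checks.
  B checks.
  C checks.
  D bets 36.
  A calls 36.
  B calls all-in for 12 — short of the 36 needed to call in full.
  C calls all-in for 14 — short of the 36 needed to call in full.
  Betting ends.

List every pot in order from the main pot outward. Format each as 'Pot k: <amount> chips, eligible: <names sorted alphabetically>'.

Pot 1: 48 chips, eligible: A, B, C, D
Pot 2: 6 chips, eligible: A, C, D
Pot 3: 44 chips, eligible: A, D

Derivation:
Contributions: A=36, B=12, C=14, D=36
Pot levels (distinct totals of non-folded players): 12, 14, 36
Layer 1-12: 12 each from A, B, C, D = 12*4 = 48 chips; eligible A, B, C, D
Layer 13-14: 2 each from A, C, D = 2*3 = 6 chips; eligible A, C, D
Layer 15-36: 22 each from A, D = 22*2 = 44 chips; eligible A, D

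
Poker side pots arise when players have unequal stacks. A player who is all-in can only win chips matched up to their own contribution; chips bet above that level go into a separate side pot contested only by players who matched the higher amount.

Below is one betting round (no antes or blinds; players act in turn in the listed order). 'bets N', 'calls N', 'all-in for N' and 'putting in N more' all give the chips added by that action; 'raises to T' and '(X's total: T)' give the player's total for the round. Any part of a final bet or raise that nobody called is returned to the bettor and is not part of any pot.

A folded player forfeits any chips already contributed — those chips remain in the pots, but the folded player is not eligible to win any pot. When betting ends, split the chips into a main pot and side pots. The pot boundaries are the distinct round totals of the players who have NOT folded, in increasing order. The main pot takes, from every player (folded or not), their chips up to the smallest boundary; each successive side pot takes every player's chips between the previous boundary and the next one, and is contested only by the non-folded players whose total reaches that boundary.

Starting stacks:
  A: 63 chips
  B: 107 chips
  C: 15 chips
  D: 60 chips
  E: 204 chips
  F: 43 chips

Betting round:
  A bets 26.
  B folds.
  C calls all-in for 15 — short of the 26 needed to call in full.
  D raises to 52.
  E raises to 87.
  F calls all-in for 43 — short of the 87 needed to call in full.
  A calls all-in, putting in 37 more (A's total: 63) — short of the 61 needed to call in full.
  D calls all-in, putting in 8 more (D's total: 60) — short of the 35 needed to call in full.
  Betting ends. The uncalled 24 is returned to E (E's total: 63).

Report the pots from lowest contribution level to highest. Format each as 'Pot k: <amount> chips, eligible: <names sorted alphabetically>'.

Pot 1: 75 chips, eligible: A, C, D, E, F
Pot 2: 112 chips, eligible: A, D, E, F
Pot 3: 51 chips, eligible: A, D, E
Pot 4: 6 chips, eligible: A, E

Derivation:
Contributions (after 24 returned to E): A=63, C=15, D=60, E=63, F=43
Folded: B
Pot levels (distinct totals of non-folded players): 15, 43, 60, 63
Layer 1-15: 15 each from A, C, D, E, F = 15*5 = 75 chips; eligible A, C, D, E, F
Layer 16-43: 28 each from A, D, E, F = 28*4 = 112 chips; eligible A, D, E, F
Layer 44-60: 17 each from A, D, E = 17*3 = 51 chips; eligible A, D, E
Layer 61-63: 3 each from A, E = 3*2 = 6 chips; eligible A, E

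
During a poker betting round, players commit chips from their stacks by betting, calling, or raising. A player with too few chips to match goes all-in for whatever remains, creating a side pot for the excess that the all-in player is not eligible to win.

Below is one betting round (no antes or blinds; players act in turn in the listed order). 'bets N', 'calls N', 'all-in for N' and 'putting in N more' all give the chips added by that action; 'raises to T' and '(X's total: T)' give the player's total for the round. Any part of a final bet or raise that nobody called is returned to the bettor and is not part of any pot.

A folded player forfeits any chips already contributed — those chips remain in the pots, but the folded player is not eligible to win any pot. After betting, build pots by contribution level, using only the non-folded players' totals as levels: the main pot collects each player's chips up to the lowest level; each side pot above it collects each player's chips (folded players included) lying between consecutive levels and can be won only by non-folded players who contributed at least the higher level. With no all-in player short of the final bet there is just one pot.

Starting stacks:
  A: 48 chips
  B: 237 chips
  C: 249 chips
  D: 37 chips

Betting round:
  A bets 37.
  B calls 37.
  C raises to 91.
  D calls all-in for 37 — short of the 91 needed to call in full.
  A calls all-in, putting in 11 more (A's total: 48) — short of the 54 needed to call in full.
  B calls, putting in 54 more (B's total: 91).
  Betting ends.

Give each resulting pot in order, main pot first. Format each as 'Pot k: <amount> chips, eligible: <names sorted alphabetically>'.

Pot 1: 148 chips, eligible: A, B, C, D
Pot 2: 33 chips, eligible: A, B, C
Pot 3: 86 chips, eligible: B, C

Derivation:
Contributions: A=48, B=91, C=91, D=37
Pot levels (distinct totals of non-folded players): 37, 48, 91
Layer 1-37: 37 each from A, B, C, D = 37*4 = 148 chips; eligible A, B, C, D
Layer 38-48: 11 each from A, B, C = 11*3 = 33 chips; eligible A, B, C
Layer 49-91: 43 each from B, C = 43*2 = 86 chips; eligible B, C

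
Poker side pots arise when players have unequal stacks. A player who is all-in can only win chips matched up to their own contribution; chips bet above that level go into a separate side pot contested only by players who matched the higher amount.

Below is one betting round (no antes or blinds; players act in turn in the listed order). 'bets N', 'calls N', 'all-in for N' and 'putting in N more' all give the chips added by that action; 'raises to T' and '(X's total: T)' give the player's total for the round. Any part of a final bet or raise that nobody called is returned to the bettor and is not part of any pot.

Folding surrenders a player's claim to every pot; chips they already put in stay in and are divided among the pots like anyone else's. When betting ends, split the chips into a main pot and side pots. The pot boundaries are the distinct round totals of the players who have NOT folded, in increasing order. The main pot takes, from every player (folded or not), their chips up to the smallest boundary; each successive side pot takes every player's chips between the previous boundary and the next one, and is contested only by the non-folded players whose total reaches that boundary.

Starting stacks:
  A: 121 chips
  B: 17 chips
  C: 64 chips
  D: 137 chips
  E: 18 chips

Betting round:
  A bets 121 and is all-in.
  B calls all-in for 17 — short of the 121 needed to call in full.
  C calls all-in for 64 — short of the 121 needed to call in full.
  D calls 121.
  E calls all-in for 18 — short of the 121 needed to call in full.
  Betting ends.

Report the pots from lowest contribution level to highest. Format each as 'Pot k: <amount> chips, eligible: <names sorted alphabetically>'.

Contributions: A=121, B=17, C=64, D=121, E=18
Pot levels (distinct totals of non-folded players): 17, 18, 64, 121
Layer 1-17: 17 each from A, B, C, D, E = 17*5 = 85 chips; eligible A, B, C, D, E
Layer 18-18: 1 each from A, C, D, E = 1*4 = 4 chips; eligible A, C, D, E
Layer 19-64: 46 each from A, C, D = 46*3 = 138 chips; eligible A, C, D
Layer 65-121: 57 each from A, D = 57*2 = 114 chips; eligible A, D

Pot 1: 85 chips, eligible: A, B, C, D, E
Pot 2: 4 chips, eligible: A, C, D, E
Pot 3: 138 chips, eligible: A, C, D
Pot 4: 114 chips, eligible: A, D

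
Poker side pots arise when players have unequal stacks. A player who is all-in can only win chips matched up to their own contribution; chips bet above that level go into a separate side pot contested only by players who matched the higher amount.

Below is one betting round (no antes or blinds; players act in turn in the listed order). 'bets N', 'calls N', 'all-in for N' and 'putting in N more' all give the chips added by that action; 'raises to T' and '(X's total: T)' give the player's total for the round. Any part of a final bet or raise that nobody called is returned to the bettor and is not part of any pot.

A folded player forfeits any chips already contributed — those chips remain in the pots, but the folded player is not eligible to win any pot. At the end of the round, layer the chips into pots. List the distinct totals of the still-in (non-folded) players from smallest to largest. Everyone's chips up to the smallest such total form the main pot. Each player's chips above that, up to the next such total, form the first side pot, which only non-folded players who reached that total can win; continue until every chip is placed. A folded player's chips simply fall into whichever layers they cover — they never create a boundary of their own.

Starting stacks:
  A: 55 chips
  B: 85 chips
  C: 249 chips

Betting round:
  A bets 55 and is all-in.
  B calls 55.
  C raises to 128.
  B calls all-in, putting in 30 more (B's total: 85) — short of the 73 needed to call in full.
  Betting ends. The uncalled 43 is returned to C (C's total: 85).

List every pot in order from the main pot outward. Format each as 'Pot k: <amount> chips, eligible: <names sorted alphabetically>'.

Contributions (after 43 returned to C): A=55, B=85, C=85
Pot levels (distinct totals of non-folded players): 55, 85
Layer 1-55: 55 each from A, B, C = 55*3 = 165 chips; eligible A, B, C
Layer 56-85: 30 each from B, C = 30*2 = 60 chips; eligible B, C

Pot 1: 165 chips, eligible: A, B, C
Pot 2: 60 chips, eligible: B, C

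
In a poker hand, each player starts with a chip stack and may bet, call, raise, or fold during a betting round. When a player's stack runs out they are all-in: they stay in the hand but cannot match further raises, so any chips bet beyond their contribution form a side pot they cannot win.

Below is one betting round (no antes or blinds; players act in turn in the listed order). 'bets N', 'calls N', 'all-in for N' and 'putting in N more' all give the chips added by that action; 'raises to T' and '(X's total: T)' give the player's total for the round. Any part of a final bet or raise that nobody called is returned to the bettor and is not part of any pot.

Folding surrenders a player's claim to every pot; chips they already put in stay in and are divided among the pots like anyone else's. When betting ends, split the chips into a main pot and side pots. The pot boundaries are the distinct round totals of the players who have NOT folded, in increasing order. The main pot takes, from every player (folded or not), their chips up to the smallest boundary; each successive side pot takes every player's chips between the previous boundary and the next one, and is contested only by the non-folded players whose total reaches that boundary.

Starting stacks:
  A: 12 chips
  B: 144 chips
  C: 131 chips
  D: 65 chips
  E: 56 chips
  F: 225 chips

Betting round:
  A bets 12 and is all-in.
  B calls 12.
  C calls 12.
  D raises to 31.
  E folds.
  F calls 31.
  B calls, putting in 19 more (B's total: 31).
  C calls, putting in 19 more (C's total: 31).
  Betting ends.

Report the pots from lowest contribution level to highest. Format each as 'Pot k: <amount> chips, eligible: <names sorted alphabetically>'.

Pot 1: 60 chips, eligible: A, B, C, D, F
Pot 2: 76 chips, eligible: B, C, D, F

Derivation:
Contributions: A=12, B=31, C=31, D=31, F=31
Folded: E
Pot levels (distinct totals of non-folded players): 12, 31
Layer 1-12: 12 each from A, B, C, D, F = 12*5 = 60 chips; eligible A, B, C, D, F
Layer 13-31: 19 each from B, C, D, F = 19*4 = 76 chips; eligible B, C, D, F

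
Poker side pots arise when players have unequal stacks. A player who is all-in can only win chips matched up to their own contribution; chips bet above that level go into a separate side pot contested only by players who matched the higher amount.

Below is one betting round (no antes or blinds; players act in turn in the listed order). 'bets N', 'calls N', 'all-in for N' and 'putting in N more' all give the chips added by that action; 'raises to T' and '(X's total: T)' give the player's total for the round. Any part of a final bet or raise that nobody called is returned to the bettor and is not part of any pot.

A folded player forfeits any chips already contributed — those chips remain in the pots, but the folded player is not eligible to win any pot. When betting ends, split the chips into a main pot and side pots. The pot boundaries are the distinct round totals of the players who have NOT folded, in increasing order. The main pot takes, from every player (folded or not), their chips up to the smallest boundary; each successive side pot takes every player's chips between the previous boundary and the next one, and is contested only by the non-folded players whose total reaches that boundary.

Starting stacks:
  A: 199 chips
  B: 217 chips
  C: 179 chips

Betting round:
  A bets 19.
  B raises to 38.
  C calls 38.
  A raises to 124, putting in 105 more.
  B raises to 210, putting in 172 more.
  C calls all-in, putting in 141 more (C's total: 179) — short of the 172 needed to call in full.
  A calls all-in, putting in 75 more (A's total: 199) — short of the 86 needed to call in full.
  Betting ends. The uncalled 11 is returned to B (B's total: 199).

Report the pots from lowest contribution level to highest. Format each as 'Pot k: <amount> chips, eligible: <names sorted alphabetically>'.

Pot 1: 537 chips, eligible: A, B, C
Pot 2: 40 chips, eligible: A, B

Derivation:
Contributions (after 11 returned to B): A=199, B=199, C=179
Pot levels (distinct totals of non-folded players): 179, 199
Layer 1-179: 179 each from A, B, C = 179*3 = 537 chips; eligible A, B, C
Layer 180-199: 20 each from A, B = 20*2 = 40 chips; eligible A, B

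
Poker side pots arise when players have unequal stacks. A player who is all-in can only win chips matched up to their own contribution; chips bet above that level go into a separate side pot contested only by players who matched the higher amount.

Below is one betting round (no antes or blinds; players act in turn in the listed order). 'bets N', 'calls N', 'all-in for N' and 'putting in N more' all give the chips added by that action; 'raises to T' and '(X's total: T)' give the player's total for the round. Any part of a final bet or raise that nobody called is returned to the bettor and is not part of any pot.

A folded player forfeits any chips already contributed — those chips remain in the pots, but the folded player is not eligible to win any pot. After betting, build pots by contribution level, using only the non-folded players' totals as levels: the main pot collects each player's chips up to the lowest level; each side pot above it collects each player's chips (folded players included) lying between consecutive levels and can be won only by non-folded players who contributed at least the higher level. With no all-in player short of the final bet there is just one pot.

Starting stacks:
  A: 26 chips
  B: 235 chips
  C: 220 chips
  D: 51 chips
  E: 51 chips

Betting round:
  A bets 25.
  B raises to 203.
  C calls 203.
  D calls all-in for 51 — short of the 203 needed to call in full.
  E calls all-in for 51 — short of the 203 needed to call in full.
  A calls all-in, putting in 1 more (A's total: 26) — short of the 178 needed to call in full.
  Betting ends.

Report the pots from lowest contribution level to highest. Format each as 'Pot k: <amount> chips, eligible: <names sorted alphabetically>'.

Contributions: A=26, B=203, C=203, D=51, E=51
Pot levels (distinct totals of non-folded players): 26, 51, 203
Layer 1-26: 26 each from A, B, C, D, E = 26*5 = 130 chips; eligible A, B, C, D, E
Layer 27-51: 25 each from B, C, D, E = 25*4 = 100 chips; eligible B, C, D, E
Layer 52-203: 152 each from B, C = 152*2 = 304 chips; eligible B, C

Pot 1: 130 chips, eligible: A, B, C, D, E
Pot 2: 100 chips, eligible: B, C, D, E
Pot 3: 304 chips, eligible: B, C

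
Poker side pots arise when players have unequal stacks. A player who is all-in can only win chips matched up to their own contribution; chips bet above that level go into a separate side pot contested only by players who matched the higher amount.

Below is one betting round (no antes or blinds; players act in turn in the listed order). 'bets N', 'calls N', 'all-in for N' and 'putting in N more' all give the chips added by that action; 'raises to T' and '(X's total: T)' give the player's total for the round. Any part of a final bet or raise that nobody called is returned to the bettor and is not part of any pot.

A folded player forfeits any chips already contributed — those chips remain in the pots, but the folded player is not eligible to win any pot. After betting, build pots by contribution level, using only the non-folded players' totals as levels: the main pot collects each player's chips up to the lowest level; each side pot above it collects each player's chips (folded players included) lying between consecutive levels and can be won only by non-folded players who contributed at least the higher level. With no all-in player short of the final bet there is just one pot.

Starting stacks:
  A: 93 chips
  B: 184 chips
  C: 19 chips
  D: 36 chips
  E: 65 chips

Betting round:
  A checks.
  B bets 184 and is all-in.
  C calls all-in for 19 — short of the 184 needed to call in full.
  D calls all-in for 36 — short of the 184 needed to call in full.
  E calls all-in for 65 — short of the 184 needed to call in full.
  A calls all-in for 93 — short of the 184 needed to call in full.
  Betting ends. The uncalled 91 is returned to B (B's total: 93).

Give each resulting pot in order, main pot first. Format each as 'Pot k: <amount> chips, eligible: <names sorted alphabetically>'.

Contributions (after 91 returned to B): A=93, B=93, C=19, D=36, E=65
Pot levels (distinct totals of non-folded players): 19, 36, 65, 93
Layer 1-19: 19 each from A, B, C, D, E = 19*5 = 95 chips; eligible A, B, C, D, E
Layer 20-36: 17 each from A, B, D, E = 17*4 = 68 chips; eligible A, B, D, E
Layer 37-65: 29 each from A, B, E = 29*3 = 87 chips; eligible A, B, E
Layer 66-93: 28 each from A, B = 28*2 = 56 chips; eligible A, B

Pot 1: 95 chips, eligible: A, B, C, D, E
Pot 2: 68 chips, eligible: A, B, D, E
Pot 3: 87 chips, eligible: A, B, E
Pot 4: 56 chips, eligible: A, B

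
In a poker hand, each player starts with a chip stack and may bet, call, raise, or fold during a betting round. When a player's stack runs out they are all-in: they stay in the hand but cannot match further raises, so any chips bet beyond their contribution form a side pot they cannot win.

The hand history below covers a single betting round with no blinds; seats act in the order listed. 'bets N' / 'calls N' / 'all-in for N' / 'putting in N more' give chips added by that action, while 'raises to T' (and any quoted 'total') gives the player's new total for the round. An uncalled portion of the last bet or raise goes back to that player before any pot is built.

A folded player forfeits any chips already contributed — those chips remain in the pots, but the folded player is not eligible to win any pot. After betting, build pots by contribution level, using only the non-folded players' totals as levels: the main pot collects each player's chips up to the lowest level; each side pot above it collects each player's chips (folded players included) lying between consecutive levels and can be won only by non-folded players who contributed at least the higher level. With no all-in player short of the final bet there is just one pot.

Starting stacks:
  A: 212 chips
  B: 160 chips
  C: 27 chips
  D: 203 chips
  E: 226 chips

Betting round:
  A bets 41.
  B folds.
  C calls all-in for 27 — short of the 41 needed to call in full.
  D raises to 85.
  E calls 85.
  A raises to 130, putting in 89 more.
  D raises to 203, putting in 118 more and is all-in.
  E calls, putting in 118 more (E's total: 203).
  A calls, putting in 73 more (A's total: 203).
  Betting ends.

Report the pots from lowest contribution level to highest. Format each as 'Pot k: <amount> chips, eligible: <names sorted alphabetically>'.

Pot 1: 108 chips, eligible: A, C, D, E
Pot 2: 528 chips, eligible: A, D, E

Derivation:
Contributions: A=203, C=27, D=203, E=203
Folded: B
Pot levels (distinct totals of non-folded players): 27, 203
Layer 1-27: 27 each from A, C, D, E = 27*4 = 108 chips; eligible A, C, D, E
Layer 28-203: 176 each from A, D, E = 176*3 = 528 chips; eligible A, D, E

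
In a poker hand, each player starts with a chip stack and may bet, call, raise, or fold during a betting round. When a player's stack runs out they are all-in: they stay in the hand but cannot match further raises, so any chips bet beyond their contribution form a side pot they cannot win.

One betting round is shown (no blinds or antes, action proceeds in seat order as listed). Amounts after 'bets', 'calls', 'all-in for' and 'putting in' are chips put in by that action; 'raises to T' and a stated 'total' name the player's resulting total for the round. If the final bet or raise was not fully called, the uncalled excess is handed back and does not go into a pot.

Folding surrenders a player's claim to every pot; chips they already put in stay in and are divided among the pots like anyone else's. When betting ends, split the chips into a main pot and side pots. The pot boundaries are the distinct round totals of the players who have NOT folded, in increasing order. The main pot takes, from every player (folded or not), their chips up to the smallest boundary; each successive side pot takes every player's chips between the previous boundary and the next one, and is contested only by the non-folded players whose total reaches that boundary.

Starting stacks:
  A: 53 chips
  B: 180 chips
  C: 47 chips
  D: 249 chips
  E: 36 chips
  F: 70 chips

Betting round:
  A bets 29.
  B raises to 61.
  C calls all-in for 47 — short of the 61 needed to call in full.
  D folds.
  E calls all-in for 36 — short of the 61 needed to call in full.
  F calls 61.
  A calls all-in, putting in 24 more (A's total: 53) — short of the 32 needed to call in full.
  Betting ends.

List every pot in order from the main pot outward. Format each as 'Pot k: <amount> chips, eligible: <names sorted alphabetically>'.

Contributions: A=53, B=61, C=47, E=36, F=61
Folded: D
Pot levels (distinct totals of non-folded players): 36, 47, 53, 61
Layer 1-36: 36 each from A, B, C, E, F = 36*5 = 180 chips; eligible A, B, C, E, F
Layer 37-47: 11 each from A, B, C, F = 11*4 = 44 chips; eligible A, B, C, F
Layer 48-53: 6 each from A, B, F = 6*3 = 18 chips; eligible A, B, F
Layer 54-61: 8 each from B, F = 8*2 = 16 chips; eligible B, F

Pot 1: 180 chips, eligible: A, B, C, E, F
Pot 2: 44 chips, eligible: A, B, C, F
Pot 3: 18 chips, eligible: A, B, F
Pot 4: 16 chips, eligible: B, F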